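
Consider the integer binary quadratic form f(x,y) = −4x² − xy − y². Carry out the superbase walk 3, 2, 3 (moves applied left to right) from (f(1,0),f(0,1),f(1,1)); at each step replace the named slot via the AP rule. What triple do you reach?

start (-4,-1,-6) = (f(1,0),f(0,1),f(1,1))
replace slot 3: 2·((-4)+(-1)) − (-6) = -4 → (-4,-1,-4)
replace slot 2: 2·((-4)+(-4)) − (-1) = -15 → (-4,-15,-4)
replace slot 3: 2·((-4)+(-15)) − (-4) = -34 → (-4,-15,-34)

-4,-15,-34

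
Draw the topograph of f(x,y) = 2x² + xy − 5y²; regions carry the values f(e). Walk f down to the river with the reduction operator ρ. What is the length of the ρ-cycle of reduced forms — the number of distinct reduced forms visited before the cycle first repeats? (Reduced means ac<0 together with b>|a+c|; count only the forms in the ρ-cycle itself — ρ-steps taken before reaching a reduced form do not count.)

D = 41, ⌊√D⌋ = 6
descent: ρ → (-5,-1,2)
descent: ρ → (2,5,-2)  [lands on river]
river: ρ → (-2,3,4)
river: ρ → (4,5,-1)
river: ρ → (-1,5,4)
river: ρ → (4,3,-2)
river: ρ → (-2,5,2)
river: ρ → (2,3,-4)
river: ρ → (-4,5,1)
river: ρ → (1,5,-4)
river: ρ → (-4,3,2)
ρ-cycle length = 10 (tail of 2 descent steps not counted)

10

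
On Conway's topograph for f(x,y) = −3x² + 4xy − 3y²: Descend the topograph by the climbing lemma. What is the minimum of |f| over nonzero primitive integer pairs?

translate: b→2 (≡-4 mod 6), so (3,-4,3)→(3,2,2)
flip: (3,2,2)→(2,-2,3)
translate: b→2 (≡-2 mod 4), so (2,-2,3)→(2,2,3)
reduced (well bottom): (2,2,3) with a≤c, −a<b≤a
well minimum |f| = |-2| = 2 (negative-definite)

2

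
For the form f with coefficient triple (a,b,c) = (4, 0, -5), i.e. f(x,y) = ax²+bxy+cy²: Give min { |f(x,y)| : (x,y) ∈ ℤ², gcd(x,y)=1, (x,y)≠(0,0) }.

descent: ρ → (-5,0,4)
descent: ρ → (4,8,-1)  [lands on river]
river: ρ → (-1,8,4)
closes: descent 2, river 2
min |a| on river = 1

1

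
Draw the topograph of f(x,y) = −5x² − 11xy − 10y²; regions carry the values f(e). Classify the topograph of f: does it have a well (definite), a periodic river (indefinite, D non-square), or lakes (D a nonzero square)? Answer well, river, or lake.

D = b²−4ac = (-11)² − 4·(-5)·(-10) = -79
D < 0 ⇒ definite ⇒ every region one sign ⇒ single well

well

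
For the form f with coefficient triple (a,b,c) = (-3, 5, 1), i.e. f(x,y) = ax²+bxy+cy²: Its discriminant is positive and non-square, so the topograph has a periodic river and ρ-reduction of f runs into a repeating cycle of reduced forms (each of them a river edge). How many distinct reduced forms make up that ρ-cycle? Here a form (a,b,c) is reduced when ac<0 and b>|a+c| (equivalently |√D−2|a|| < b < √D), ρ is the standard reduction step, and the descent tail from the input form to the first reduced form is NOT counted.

D = 37, ⌊√D⌋ = 6
river: ρ → (1,5,-3)
river: ρ → (-3,1,3)
river: ρ → (3,5,-1)
river: ρ → (-1,5,3)
river: ρ → (3,1,-3)
river: ρ → (-3,5,1)
ρ-cycle length = 6 (tail of 0 descent steps not counted)

6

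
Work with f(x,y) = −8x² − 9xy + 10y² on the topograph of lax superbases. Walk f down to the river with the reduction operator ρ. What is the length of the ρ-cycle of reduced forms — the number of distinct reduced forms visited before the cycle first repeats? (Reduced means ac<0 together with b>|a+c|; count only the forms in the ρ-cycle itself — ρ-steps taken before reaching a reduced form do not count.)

D = 401, ⌊√D⌋ = 20
descent: ρ → (10,9,-8)  [lands on river]
river: ρ → (-8,7,11)
river: ρ → (11,15,-4)
river: ρ → (-4,17,7)
river: ρ → (7,11,-10)
river: ρ → (-10,9,8)
river: ρ → (8,7,-11)
river: ρ → (-11,15,4)
river: ρ → (4,17,-7)
river: ρ → (-7,11,10)
ρ-cycle length = 10 (tail of 1 descent step not counted)

10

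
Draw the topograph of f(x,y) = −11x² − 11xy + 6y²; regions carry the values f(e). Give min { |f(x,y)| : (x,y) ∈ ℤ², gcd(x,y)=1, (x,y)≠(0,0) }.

descent: ρ → (6,11,-11)  [lands on river]
river: ρ → (-11,11,6)
river: ρ → (6,13,-9)
river: ρ → (-9,5,10)
river: ρ → (10,15,-4)
river: ρ → (-4,17,6)
river: ρ → (6,19,-1)
river: ρ → (-1,19,6)
river: ρ → (6,17,-4)
river: ρ → (-4,15,10)
river: ρ → (10,5,-9)
river: ρ → (-9,13,6)
closes: descent 1, river 12
min |a| on river = 1

1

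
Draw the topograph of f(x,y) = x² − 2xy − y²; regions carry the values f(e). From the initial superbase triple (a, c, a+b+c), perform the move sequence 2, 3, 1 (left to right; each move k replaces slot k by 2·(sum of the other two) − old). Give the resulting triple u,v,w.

start (1,-1,-2) = (f(1,0),f(0,1),f(1,1))
replace slot 2: 2·(1+(-2)) − (-1) = -1 → (1,-1,-2)
replace slot 3: 2·(1+(-1)) − (-2) = 2 → (1,-1,2)
replace slot 1: 2·((-1)+2) − 1 = 1 → (1,-1,2)

1,-1,2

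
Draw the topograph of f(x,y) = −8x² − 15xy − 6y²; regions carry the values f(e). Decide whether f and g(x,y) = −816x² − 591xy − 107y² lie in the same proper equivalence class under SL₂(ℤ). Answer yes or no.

D₁ = 33, D₂ = 33
river cycle of f (length 4): (1, 5, -2), (-2, 3, 3), (3, 3, -2), (-2, 5, 1)
river cycle of g (length 4): (1, 5, -2), (-2, 3, 3), (3, 3, -2), (-2, 5, 1)
cycles coincide ⇒ equivalent

yes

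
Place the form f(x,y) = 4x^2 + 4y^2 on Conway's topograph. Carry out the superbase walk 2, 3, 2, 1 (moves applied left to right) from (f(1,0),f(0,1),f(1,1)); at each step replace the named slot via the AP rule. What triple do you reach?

start (4,4,8) = (f(1,0),f(0,1),f(1,1))
replace slot 2: 2·(4+8) − 4 = 20 → (4,20,8)
replace slot 3: 2·(4+20) − 8 = 40 → (4,20,40)
replace slot 2: 2·(4+40) − 20 = 68 → (4,68,40)
replace slot 1: 2·(68+40) − 4 = 212 → (212,68,40)

212,68,40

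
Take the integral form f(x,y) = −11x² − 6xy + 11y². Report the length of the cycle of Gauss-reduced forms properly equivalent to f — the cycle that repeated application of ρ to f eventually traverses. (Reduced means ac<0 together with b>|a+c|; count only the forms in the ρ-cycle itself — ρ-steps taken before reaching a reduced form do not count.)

D = 520, ⌊√D⌋ = 22
descent: ρ → (11,6,-11)  [lands on river]
river: ρ → (-11,16,6)
river: ρ → (6,20,-5)
river: ρ → (-5,20,6)
river: ρ → (6,16,-11)
river: ρ → (-11,6,11)
river: ρ → (11,16,-6)
river: ρ → (-6,20,5)
river: ρ → (5,20,-6)
river: ρ → (-6,16,11)
ρ-cycle length = 10 (tail of 1 descent step not counted)

10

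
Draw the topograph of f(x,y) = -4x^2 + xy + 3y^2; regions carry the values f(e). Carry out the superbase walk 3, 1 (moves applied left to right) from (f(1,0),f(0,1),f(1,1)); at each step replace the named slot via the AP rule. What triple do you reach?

start (-4,3,0) = (f(1,0),f(0,1),f(1,1))
replace slot 3: 2·((-4)+3) − 0 = -2 → (-4,3,-2)
replace slot 1: 2·(3+(-2)) − (-4) = 6 → (6,3,-2)

6,3,-2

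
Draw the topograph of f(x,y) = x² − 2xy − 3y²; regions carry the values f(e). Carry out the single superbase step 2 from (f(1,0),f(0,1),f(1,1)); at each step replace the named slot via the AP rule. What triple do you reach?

start (1,-3,-4) = (f(1,0),f(0,1),f(1,1))
replace slot 2: 2·(1+(-4)) − (-3) = -3 → (1,-3,-4)

1,-3,-4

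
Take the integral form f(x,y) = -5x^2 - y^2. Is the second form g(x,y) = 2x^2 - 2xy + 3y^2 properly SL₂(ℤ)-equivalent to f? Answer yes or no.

D₁ = -20, D₂ = -20
f is negative-definite; reduce −f:
−f: flip: (5,0,1)→(1,0,5)
−f: reduced (well bottom): (1,0,5) with a≤c, −a<b≤a
flip sign back: reduced form of f is (-1,0,-5)
g: translate: b→2 (≡-2 mod 4), so (2,-2,3)→(2,2,3)
g: reduced (well bottom): (2,2,3) with a≤c, −a<b≤a
reduced forms (-1, 0, -5) vs (2, 2, 3) ⇒ inequivalent

no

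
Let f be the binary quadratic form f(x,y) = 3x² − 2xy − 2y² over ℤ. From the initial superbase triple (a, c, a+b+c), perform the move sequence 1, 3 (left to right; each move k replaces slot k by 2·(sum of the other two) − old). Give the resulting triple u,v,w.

start (3,-2,-1) = (f(1,0),f(0,1),f(1,1))
replace slot 1: 2·((-2)+(-1)) − 3 = -9 → (-9,-2,-1)
replace slot 3: 2·((-9)+(-2)) − (-1) = -21 → (-9,-2,-21)

-9,-2,-21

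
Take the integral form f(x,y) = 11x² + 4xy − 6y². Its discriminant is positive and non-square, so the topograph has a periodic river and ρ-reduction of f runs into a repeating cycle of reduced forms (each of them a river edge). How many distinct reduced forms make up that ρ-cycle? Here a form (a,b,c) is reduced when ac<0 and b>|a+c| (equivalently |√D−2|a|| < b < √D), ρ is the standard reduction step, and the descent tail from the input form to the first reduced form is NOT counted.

D = 280, ⌊√D⌋ = 16
descent: ρ → (-6,8,9)  [lands on river]
river: ρ → (9,10,-5)
river: ρ → (-5,10,9)
river: ρ → (9,8,-6)
river: ρ → (-6,16,1)
river: ρ → (1,16,-6)
ρ-cycle length = 6 (tail of 1 descent step not counted)

6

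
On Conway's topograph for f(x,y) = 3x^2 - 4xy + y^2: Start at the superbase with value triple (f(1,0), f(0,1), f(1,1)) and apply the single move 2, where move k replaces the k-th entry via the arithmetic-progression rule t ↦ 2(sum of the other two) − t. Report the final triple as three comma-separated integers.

start (3,1,0) = (f(1,0),f(0,1),f(1,1))
replace slot 2: 2·(3+0) − 1 = 5 → (3,5,0)

3,5,0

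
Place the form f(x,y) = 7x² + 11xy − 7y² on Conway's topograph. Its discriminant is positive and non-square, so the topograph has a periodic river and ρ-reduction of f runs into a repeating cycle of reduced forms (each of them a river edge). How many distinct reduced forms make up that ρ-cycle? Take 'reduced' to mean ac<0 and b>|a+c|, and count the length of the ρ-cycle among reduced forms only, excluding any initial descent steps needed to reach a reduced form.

D = 317, ⌊√D⌋ = 17
river: ρ → (-7,17,1)
river: ρ → (1,17,-7)
river: ρ → (-7,11,7)
river: ρ → (7,17,-1)
river: ρ → (-1,17,7)
river: ρ → (7,11,-7)
ρ-cycle length = 6 (tail of 0 descent steps not counted)

6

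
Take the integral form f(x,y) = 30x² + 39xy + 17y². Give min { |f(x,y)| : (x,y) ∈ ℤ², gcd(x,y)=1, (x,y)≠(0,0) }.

translate: b→-21 (≡39 mod 60), so (30,39,17)→(30,-21,8)
flip: (30,-21,8)→(8,21,30)
translate: b→5 (≡21 mod 16), so (8,21,30)→(8,5,17)
reduced (well bottom): (8,5,17) with a≤c, −a<b≤a
well minimum = a = 8

8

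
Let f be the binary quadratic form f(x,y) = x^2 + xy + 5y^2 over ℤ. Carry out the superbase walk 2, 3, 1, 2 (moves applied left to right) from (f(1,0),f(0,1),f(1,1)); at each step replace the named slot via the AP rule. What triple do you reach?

start (1,5,7) = (f(1,0),f(0,1),f(1,1))
replace slot 2: 2·(1+7) − 5 = 11 → (1,11,7)
replace slot 3: 2·(1+11) − 7 = 17 → (1,11,17)
replace slot 1: 2·(11+17) − 1 = 55 → (55,11,17)
replace slot 2: 2·(55+17) − 11 = 133 → (55,133,17)

55,133,17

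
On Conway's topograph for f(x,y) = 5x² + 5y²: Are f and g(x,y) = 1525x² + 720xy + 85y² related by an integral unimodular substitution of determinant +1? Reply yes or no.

D₁ = -100, D₂ = -100
f: reduced (well bottom): (5,0,5) with a≤c, −a<b≤a
g: flip: (1525,720,85)→(85,-720,1525)
g: translate: b→-40 (≡-720 mod 170), so (85,-720,1525)→(85,-40,5)
g: flip: (85,-40,5)→(5,40,85)
g: translate: b→0 (≡40 mod 10), so (5,40,85)→(5,0,5)
g: reduced (well bottom): (5,0,5) with a≤c, −a<b≤a
reduced forms (5, 0, 5) vs (5, 0, 5) ⇒ equivalent

yes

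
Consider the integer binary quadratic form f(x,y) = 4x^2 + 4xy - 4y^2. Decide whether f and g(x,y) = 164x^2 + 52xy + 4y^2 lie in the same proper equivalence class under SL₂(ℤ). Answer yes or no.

D₁ = 80, D₂ = 80
river cycle of f (length 2): (-4, 4, 4), (4, 4, -4)
river cycle of g (length 2): (4, 4, -4), (-4, 4, 4)
cycles coincide ⇒ equivalent

yes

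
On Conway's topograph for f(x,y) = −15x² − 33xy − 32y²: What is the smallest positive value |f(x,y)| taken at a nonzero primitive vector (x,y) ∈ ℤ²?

translate: b→3 (≡33 mod 30), so (15,33,32)→(15,3,14)
flip: (15,3,14)→(14,-3,15)
reduced (well bottom): (14,-3,15) with a≤c, −a<b≤a
well minimum |f| = |-14| = 14 (negative-definite)

14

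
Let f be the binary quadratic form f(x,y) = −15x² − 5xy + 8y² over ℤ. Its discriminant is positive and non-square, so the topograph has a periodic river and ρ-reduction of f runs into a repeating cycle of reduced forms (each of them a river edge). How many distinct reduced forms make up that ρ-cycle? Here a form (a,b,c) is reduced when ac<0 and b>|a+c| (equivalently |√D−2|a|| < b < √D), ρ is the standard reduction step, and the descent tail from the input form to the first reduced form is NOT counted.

D = 505, ⌊√D⌋ = 22
descent: ρ → (8,21,-2)  [lands on river]
river: ρ → (-2,19,18)
river: ρ → (18,17,-3)
river: ρ → (-3,19,12)
river: ρ → (12,5,-10)
river: ρ → (-10,15,7)
river: ρ → (7,13,-12)
river: ρ → (-12,11,8)
ρ-cycle length = 8 (tail of 1 descent step not counted)

8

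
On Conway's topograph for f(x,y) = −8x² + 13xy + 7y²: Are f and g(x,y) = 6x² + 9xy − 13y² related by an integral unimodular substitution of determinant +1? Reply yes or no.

D₁ = 393, D₂ = 393
river cycle of f (length 16): (7, 15, -6), (-6, 9, 13), (13, 17, -2), (-2, 19, 4), (4, 13, -14), (-14, 15, 3), (3, 15, -14), (-14, 13, 4), (4, 19, -2), (-2, 17, 13), … (6 more)
river cycle of g (length 16): (-13, 17, 2), (2, 19, -4), (-4, 13, 14), (14, 15, -3), (-3, 15, 14), (14, 13, -4), (-4, 19, 2), (2, 17, -13), (-13, 9, 6), (6, 15, -7), … (6 more)
cycles differ ⇒ inequivalent

no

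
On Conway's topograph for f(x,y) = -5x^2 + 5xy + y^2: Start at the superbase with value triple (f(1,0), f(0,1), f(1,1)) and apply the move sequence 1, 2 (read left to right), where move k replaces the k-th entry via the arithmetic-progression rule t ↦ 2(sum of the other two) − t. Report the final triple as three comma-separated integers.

start (-5,1,1) = (f(1,0),f(0,1),f(1,1))
replace slot 1: 2·(1+1) − (-5) = 9 → (9,1,1)
replace slot 2: 2·(9+1) − 1 = 19 → (9,19,1)

9,19,1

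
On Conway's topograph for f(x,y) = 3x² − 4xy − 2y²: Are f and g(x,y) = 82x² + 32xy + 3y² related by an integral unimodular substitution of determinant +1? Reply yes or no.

D₁ = 40, D₂ = 40
river cycle of f (length 6): (-2, 4, 3), (3, 2, -3), (-3, 4, 2), (2, 4, -3), (-3, 2, 3), (3, 4, -2)
river cycle of g (length 6): (3, 4, -2), (-2, 4, 3), (3, 2, -3), (-3, 4, 2), (2, 4, -3), (-3, 2, 3)
cycles coincide ⇒ equivalent

yes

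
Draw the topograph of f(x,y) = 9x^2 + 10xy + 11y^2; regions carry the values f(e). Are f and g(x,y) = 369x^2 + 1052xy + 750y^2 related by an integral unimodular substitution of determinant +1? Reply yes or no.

D₁ = -296, D₂ = -296
f: translate: b→-8 (≡10 mod 18), so (9,10,11)→(9,-8,10)
f: reduced (well bottom): (9,-8,10) with a≤c, −a<b≤a
g: translate: b→314 (≡1052 mod 738), so (369,1052,750)→(369,314,67)
g: flip: (369,314,67)→(67,-314,369)
g: translate: b→-46 (≡-314 mod 134), so (67,-314,369)→(67,-46,9)
g: flip: (67,-46,9)→(9,46,67)
g: translate: b→-8 (≡46 mod 18), so (9,46,67)→(9,-8,10)
g: reduced (well bottom): (9,-8,10) with a≤c, −a<b≤a
reduced forms (9, -8, 10) vs (9, -8, 10) ⇒ equivalent

yes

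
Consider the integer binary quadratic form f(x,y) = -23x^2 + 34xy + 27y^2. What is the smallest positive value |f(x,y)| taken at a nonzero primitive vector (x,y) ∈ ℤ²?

river: ρ → (27,20,-30)
river: ρ → (-30,40,17)
river: ρ → (17,28,-42)
river: ρ → (-42,56,3)
river: ρ → (3,58,-23)
river: ρ → (-23,34,27)
closes: descent 0, river 6
min |a| on river = 3

3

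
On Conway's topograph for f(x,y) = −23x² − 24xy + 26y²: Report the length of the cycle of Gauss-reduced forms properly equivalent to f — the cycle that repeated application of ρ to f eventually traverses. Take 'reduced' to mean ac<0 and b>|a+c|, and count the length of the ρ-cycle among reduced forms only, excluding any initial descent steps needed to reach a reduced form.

D = 2968, ⌊√D⌋ = 54
descent: ρ → (26,24,-23)  [lands on river]
river: ρ → (-23,22,27)
river: ρ → (27,32,-18)
river: ρ → (-18,40,19)
river: ρ → (19,36,-22)
river: ρ → (-22,52,3)
river: ρ → (3,50,-39)
river: ρ → (-39,28,14)
river: ρ → (14,28,-39)
river: ρ → (-39,50,3)
river: ρ → (3,52,-22)
river: ρ → (-22,36,19)
river: ρ → (19,40,-18)
river: ρ → (-18,32,27)
river: ρ → (27,22,-23)
river: ρ → (-23,24,26)
river: ρ → (26,28,-21)
river: ρ → (-21,14,33)
river: ρ → (33,52,-2)
river: ρ → (-2,52,33)
river: ρ → (33,14,-21)
river: ρ → (-21,28,26)
ρ-cycle length = 22 (tail of 1 descent step not counted)

22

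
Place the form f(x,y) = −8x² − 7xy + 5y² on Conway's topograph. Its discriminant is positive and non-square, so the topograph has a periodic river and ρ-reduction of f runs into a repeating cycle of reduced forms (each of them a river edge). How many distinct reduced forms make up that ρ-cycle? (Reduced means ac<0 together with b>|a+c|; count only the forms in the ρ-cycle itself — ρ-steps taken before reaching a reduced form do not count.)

D = 209, ⌊√D⌋ = 14
descent: ρ → (5,7,-8)  [lands on river]
river: ρ → (-8,9,4)
river: ρ → (4,7,-10)
river: ρ → (-10,13,1)
river: ρ → (1,13,-10)
river: ρ → (-10,7,4)
river: ρ → (4,9,-8)
river: ρ → (-8,7,5)
river: ρ → (5,13,-2)
river: ρ → (-2,11,11)
river: ρ → (11,11,-2)
river: ρ → (-2,13,5)
ρ-cycle length = 12 (tail of 1 descent step not counted)

12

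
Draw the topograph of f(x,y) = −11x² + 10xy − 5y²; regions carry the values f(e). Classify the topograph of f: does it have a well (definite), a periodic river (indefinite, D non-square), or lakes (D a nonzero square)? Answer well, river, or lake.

D = b²−4ac = 10² − 4·(-11)·(-5) = -120
D < 0 ⇒ definite ⇒ every region one sign ⇒ single well

well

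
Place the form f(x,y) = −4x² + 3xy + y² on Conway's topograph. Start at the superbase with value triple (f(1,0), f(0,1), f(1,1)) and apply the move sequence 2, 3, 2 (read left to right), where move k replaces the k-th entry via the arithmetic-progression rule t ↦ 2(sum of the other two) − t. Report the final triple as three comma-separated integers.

start (-4,1,0) = (f(1,0),f(0,1),f(1,1))
replace slot 2: 2·((-4)+0) − 1 = -9 → (-4,-9,0)
replace slot 3: 2·((-4)+(-9)) − 0 = -26 → (-4,-9,-26)
replace slot 2: 2·((-4)+(-26)) − (-9) = -51 → (-4,-51,-26)

-4,-51,-26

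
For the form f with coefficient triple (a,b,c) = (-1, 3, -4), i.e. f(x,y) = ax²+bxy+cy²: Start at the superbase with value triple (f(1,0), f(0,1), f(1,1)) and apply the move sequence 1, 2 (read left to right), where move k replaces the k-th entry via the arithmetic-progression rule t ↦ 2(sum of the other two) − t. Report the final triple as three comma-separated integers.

start (-1,-4,-2) = (f(1,0),f(0,1),f(1,1))
replace slot 1: 2·((-4)+(-2)) − (-1) = -11 → (-11,-4,-2)
replace slot 2: 2·((-11)+(-2)) − (-4) = -22 → (-11,-22,-2)

-11,-22,-2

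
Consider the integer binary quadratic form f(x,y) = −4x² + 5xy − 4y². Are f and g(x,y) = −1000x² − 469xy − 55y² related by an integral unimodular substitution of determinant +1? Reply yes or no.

D₁ = -39, D₂ = -39
f is negative-definite; reduce −f:
−f: translate: b→3 (≡-5 mod 8), so (4,-5,4)→(4,3,3)
−f: flip: (4,3,3)→(3,-3,4)
−f: translate: b→3 (≡-3 mod 6), so (3,-3,4)→(3,3,4)
−f: reduced (well bottom): (3,3,4) with a≤c, −a<b≤a
flip sign back: reduced form of f is (-3,-3,-4)
g is negative-definite; reduce −g:
−g: flip: (1000,469,55)→(55,-469,1000)
−g: translate: b→-29 (≡-469 mod 110), so (55,-469,1000)→(55,-29,4)
−g: flip: (55,-29,4)→(4,29,55)
−g: translate: b→-3 (≡29 mod 8), so (4,29,55)→(4,-3,3)
−g: flip: (4,-3,3)→(3,3,4)
−g: reduced (well bottom): (3,3,4) with a≤c, −a<b≤a
flip sign back: reduced form of g is (-3,-3,-4)
reduced forms (-3, -3, -4) vs (-3, -3, -4) ⇒ equivalent

yes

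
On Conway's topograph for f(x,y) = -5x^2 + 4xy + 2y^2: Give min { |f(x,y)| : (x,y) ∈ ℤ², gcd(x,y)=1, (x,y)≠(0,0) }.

river: ρ → (2,4,-5)
river: ρ → (-5,6,1)
river: ρ → (1,6,-5)
river: ρ → (-5,4,2)
closes: descent 0, river 4
min |a| on river = 1

1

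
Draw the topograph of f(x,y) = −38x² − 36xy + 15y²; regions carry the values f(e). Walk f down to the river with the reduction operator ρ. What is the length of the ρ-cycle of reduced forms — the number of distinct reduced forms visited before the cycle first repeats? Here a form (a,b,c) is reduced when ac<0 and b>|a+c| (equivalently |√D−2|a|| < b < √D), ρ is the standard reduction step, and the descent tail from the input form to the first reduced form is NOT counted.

D = 3576, ⌊√D⌋ = 59
descent: ρ → (15,36,-38)  [lands on river]
river: ρ → (-38,40,13)
river: ρ → (13,38,-41)
river: ρ → (-41,44,10)
river: ρ → (10,56,-11)
river: ρ → (-11,54,15)
ρ-cycle length = 6 (tail of 1 descent step not counted)

6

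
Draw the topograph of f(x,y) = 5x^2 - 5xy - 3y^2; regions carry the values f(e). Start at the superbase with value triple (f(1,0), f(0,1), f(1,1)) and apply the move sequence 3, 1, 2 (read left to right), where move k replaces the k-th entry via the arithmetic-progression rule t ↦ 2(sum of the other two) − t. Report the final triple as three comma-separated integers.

start (5,-3,-3) = (f(1,0),f(0,1),f(1,1))
replace slot 3: 2·(5+(-3)) − (-3) = 7 → (5,-3,7)
replace slot 1: 2·((-3)+7) − 5 = 3 → (3,-3,7)
replace slot 2: 2·(3+7) − (-3) = 23 → (3,23,7)

3,23,7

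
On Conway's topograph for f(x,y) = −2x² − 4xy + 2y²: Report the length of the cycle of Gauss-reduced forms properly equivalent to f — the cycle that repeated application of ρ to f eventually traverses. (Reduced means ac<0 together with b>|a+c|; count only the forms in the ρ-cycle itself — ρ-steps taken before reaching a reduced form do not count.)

D = 32, ⌊√D⌋ = 5
descent: ρ → (2,4,-2)  [lands on river]
river: ρ → (-2,4,2)
ρ-cycle length = 2 (tail of 1 descent step not counted)

2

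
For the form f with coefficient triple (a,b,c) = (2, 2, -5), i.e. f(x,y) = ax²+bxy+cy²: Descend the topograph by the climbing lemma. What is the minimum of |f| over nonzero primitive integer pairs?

descent: ρ → (-5,-2,2)
descent: ρ → (2,6,-1)  [lands on river]
river: ρ → (-1,6,2)
closes: descent 2, river 2
min |a| on river = 1

1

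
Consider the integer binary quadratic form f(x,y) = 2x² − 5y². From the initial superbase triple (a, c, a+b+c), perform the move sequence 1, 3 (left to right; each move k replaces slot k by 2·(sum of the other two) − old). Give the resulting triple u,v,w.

start (2,-5,-3) = (f(1,0),f(0,1),f(1,1))
replace slot 1: 2·((-5)+(-3)) − 2 = -18 → (-18,-5,-3)
replace slot 3: 2·((-18)+(-5)) − (-3) = -43 → (-18,-5,-43)

-18,-5,-43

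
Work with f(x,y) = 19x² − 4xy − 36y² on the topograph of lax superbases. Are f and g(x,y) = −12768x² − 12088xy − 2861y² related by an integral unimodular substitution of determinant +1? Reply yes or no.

D₁ = 2752, D₂ = 2752
river cycle of f (length 16): (19, 34, -21), (-21, 50, 3), (3, 52, -4), (-4, 52, 3), (3, 50, -21), (-21, 34, 19), (19, 42, -13), (-13, 36, 28), (28, 20, -21), (-21, 22, 27), … (6 more)
river cycle of g (length 16): (19, 34, -21), (-21, 50, 3), (3, 52, -4), (-4, 52, 3), (3, 50, -21), (-21, 34, 19), (19, 42, -13), (-13, 36, 28), (28, 20, -21), (-21, 22, 27), … (6 more)
cycles coincide ⇒ equivalent

yes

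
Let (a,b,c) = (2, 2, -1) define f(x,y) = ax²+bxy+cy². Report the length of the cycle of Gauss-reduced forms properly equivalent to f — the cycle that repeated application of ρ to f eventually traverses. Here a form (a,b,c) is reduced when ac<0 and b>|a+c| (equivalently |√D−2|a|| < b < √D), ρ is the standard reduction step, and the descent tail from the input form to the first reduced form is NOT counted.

D = 12, ⌊√D⌋ = 3
river: ρ → (-1,2,2)
river: ρ → (2,2,-1)
ρ-cycle length = 2 (tail of 0 descent steps not counted)

2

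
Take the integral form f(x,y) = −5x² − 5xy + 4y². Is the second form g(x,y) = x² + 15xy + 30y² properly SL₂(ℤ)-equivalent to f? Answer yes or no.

D₁ = 105, D₂ = 105
river cycle of f (length 6): (4, 5, -5), (-5, 5, 4), (4, 3, -6), (-6, 9, 1), (1, 9, -6), (-6, 3, 4)
river cycle of g (length 6): (1, 9, -6), (-6, 3, 4), (4, 5, -5), (-5, 5, 4), (4, 3, -6), (-6, 9, 1)
cycles coincide ⇒ equivalent

yes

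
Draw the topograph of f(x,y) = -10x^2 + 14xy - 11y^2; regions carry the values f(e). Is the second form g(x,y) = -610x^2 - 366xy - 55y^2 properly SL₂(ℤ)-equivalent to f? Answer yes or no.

D₁ = -244, D₂ = -244
f is negative-definite; reduce −f:
−f: translate: b→6 (≡-14 mod 20), so (10,-14,11)→(10,6,7)
−f: flip: (10,6,7)→(7,-6,10)
−f: reduced (well bottom): (7,-6,10) with a≤c, −a<b≤a
flip sign back: reduced form of f is (-7,6,-10)
g is negative-definite; reduce −g:
−g: flip: (610,366,55)→(55,-366,610)
−g: translate: b→-36 (≡-366 mod 110), so (55,-366,610)→(55,-36,7)
−g: flip: (55,-36,7)→(7,36,55)
−g: translate: b→-6 (≡36 mod 14), so (7,36,55)→(7,-6,10)
−g: reduced (well bottom): (7,-6,10) with a≤c, −a<b≤a
flip sign back: reduced form of g is (-7,6,-10)
reduced forms (-7, 6, -10) vs (-7, 6, -10) ⇒ equivalent

yes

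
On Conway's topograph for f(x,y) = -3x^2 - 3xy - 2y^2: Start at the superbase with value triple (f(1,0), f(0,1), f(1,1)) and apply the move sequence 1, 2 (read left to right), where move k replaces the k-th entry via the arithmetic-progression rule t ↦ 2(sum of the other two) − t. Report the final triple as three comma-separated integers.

start (-3,-2,-8) = (f(1,0),f(0,1),f(1,1))
replace slot 1: 2·((-2)+(-8)) − (-3) = -17 → (-17,-2,-8)
replace slot 2: 2·((-17)+(-8)) − (-2) = -48 → (-17,-48,-8)

-17,-48,-8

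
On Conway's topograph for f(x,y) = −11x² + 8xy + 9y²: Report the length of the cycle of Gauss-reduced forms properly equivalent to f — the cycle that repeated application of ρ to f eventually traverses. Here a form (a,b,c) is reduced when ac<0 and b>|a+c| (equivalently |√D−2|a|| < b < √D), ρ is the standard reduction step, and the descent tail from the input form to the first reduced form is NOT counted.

D = 460, ⌊√D⌋ = 21
river: ρ → (9,10,-10)
river: ρ → (-10,10,9)
river: ρ → (9,8,-11)
river: ρ → (-11,14,6)
river: ρ → (6,10,-15)
river: ρ → (-15,20,1)
river: ρ → (1,20,-15)
river: ρ → (-15,10,6)
river: ρ → (6,14,-11)
river: ρ → (-11,8,9)
ρ-cycle length = 10 (tail of 0 descent steps not counted)

10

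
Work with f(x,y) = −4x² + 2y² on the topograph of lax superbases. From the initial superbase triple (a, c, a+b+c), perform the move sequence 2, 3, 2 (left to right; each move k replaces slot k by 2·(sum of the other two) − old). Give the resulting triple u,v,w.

start (-4,2,-2) = (f(1,0),f(0,1),f(1,1))
replace slot 2: 2·((-4)+(-2)) − 2 = -14 → (-4,-14,-2)
replace slot 3: 2·((-4)+(-14)) − (-2) = -34 → (-4,-14,-34)
replace slot 2: 2·((-4)+(-34)) − (-14) = -62 → (-4,-62,-34)

-4,-62,-34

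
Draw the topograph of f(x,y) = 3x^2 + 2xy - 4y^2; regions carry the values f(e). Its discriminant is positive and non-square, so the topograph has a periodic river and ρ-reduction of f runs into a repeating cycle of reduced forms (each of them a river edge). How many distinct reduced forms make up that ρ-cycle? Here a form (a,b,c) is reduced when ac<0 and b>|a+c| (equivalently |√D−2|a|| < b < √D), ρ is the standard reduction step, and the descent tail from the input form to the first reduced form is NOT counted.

D = 52, ⌊√D⌋ = 7
river: ρ → (-4,6,1)
river: ρ → (1,6,-4)
river: ρ → (-4,2,3)
river: ρ → (3,4,-3)
river: ρ → (-3,2,4)
river: ρ → (4,6,-1)
river: ρ → (-1,6,4)
river: ρ → (4,2,-3)
river: ρ → (-3,4,3)
river: ρ → (3,2,-4)
ρ-cycle length = 10 (tail of 0 descent steps not counted)

10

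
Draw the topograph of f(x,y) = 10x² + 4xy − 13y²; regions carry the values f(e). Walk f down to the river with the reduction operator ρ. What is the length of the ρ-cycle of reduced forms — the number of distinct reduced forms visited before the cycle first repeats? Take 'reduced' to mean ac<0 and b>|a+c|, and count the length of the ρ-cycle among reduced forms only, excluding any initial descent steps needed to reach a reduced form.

D = 536, ⌊√D⌋ = 23
river: ρ → (-13,22,1)
river: ρ → (1,22,-13)
river: ρ → (-13,4,10)
river: ρ → (10,16,-7)
river: ρ → (-7,12,14)
river: ρ → (14,16,-5)
river: ρ → (-5,14,17)
river: ρ → (17,20,-2)
river: ρ → (-2,20,17)
river: ρ → (17,14,-5)
river: ρ → (-5,16,14)
river: ρ → (14,12,-7)
river: ρ → (-7,16,10)
river: ρ → (10,4,-13)
ρ-cycle length = 14 (tail of 0 descent steps not counted)

14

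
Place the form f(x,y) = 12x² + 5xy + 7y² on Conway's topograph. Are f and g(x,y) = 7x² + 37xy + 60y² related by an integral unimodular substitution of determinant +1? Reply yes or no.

D₁ = -311, D₂ = -311
f: flip: (12,5,7)→(7,-5,12)
f: reduced (well bottom): (7,-5,12) with a≤c, −a<b≤a
g: translate: b→-5 (≡37 mod 14), so (7,37,60)→(7,-5,12)
g: reduced (well bottom): (7,-5,12) with a≤c, −a<b≤a
reduced forms (7, -5, 12) vs (7, -5, 12) ⇒ equivalent

yes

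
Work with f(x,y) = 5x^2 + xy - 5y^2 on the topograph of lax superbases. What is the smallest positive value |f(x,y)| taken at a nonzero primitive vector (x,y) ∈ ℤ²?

river: ρ → (-5,9,1)
river: ρ → (1,9,-5)
river: ρ → (-5,1,5)
river: ρ → (5,9,-1)
river: ρ → (-1,9,5)
river: ρ → (5,1,-5)
closes: descent 0, river 6
min |a| on river = 1

1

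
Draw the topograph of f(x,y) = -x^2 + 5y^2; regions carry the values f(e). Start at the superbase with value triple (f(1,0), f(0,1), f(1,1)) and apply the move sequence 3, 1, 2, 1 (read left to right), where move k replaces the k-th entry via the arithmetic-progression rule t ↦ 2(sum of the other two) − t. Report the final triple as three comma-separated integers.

start (-1,5,4) = (f(1,0),f(0,1),f(1,1))
replace slot 3: 2·((-1)+5) − 4 = 4 → (-1,5,4)
replace slot 1: 2·(5+4) − (-1) = 19 → (19,5,4)
replace slot 2: 2·(19+4) − 5 = 41 → (19,41,4)
replace slot 1: 2·(41+4) − 19 = 71 → (71,41,4)

71,41,4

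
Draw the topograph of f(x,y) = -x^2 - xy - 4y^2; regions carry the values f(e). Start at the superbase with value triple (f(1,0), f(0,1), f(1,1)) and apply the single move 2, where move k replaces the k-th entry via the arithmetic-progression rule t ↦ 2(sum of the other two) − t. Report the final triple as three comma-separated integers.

start (-1,-4,-6) = (f(1,0),f(0,1),f(1,1))
replace slot 2: 2·((-1)+(-6)) − (-4) = -10 → (-1,-10,-6)

-1,-10,-6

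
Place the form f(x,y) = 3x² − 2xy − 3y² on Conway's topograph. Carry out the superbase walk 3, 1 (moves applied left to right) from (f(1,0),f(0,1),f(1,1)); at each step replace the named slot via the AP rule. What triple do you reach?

start (3,-3,-2) = (f(1,0),f(0,1),f(1,1))
replace slot 3: 2·(3+(-3)) − (-2) = 2 → (3,-3,2)
replace slot 1: 2·((-3)+2) − 3 = -5 → (-5,-3,2)

-5,-3,2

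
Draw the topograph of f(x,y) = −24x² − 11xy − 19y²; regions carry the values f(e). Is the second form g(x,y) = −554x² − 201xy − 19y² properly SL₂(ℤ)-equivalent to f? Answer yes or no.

D₁ = -1703, D₂ = -1703
f is negative-definite; reduce −f:
−f: flip: (24,11,19)→(19,-11,24)
−f: reduced (well bottom): (19,-11,24) with a≤c, −a<b≤a
flip sign back: reduced form of f is (-19,11,-24)
g is negative-definite; reduce −g:
−g: flip: (554,201,19)→(19,-201,554)
−g: translate: b→-11 (≡-201 mod 38), so (19,-201,554)→(19,-11,24)
−g: reduced (well bottom): (19,-11,24) with a≤c, −a<b≤a
flip sign back: reduced form of g is (-19,11,-24)
reduced forms (-19, 11, -24) vs (-19, 11, -24) ⇒ equivalent

yes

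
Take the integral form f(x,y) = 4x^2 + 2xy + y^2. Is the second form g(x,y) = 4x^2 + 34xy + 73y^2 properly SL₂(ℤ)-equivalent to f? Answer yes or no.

D₁ = -12, D₂ = -12
f: flip: (4,2,1)→(1,-2,4)
f: translate: b→0 (≡-2 mod 2), so (1,-2,4)→(1,0,3)
f: reduced (well bottom): (1,0,3) with a≤c, −a<b≤a
g: translate: b→2 (≡34 mod 8), so (4,34,73)→(4,2,1)
g: flip: (4,2,1)→(1,-2,4)
g: translate: b→0 (≡-2 mod 2), so (1,-2,4)→(1,0,3)
g: reduced (well bottom): (1,0,3) with a≤c, −a<b≤a
reduced forms (1, 0, 3) vs (1, 0, 3) ⇒ equivalent

yes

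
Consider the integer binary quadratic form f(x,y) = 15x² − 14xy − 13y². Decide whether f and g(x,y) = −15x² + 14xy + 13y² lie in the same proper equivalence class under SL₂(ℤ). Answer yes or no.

D₁ = 976, D₂ = 976
river cycle of f (length 26): (-13, 14, 15), (15, 16, -12), (-12, 8, 19), (19, 30, -1), (-1, 30, 19), (19, 8, -12), (-12, 16, 15), (15, 14, -13), (-13, 12, 16), (16, 20, -9), … (16 more)
river cycle of g (length 26): (13, 12, -16), (-16, 20, 9), (9, 16, -20), (-20, 24, 5), (5, 26, -15), (-15, 4, 16), (16, 28, -3), (-3, 26, 25), (25, 24, -4), (-4, 24, 25), … (16 more)
cycles differ ⇒ inequivalent

no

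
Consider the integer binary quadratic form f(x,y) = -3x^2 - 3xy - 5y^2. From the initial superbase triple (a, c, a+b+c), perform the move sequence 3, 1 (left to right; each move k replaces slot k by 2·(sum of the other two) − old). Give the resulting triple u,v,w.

start (-3,-5,-11) = (f(1,0),f(0,1),f(1,1))
replace slot 3: 2·((-3)+(-5)) − (-11) = -5 → (-3,-5,-5)
replace slot 1: 2·((-5)+(-5)) − (-3) = -17 → (-17,-5,-5)

-17,-5,-5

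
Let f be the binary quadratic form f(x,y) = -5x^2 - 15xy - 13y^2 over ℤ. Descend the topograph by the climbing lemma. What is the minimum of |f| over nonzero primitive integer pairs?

translate: b→5 (≡15 mod 10), so (5,15,13)→(5,5,3)
flip: (5,5,3)→(3,-5,5)
translate: b→1 (≡-5 mod 6), so (3,-5,5)→(3,1,3)
reduced (well bottom): (3,1,3) with a≤c, −a<b≤a
well minimum |f| = |-3| = 3 (negative-definite)

3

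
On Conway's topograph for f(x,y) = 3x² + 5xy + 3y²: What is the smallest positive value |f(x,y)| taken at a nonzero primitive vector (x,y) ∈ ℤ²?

translate: b→-1 (≡5 mod 6), so (3,5,3)→(3,-1,1)
flip: (3,-1,1)→(1,1,3)
reduced (well bottom): (1,1,3) with a≤c, −a<b≤a
well minimum = a = 1

1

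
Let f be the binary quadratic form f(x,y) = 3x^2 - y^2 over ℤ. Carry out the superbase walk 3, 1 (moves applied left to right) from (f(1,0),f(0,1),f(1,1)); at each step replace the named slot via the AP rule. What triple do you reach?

start (3,-1,2) = (f(1,0),f(0,1),f(1,1))
replace slot 3: 2·(3+(-1)) − 2 = 2 → (3,-1,2)
replace slot 1: 2·((-1)+2) − 3 = -1 → (-1,-1,2)

-1,-1,2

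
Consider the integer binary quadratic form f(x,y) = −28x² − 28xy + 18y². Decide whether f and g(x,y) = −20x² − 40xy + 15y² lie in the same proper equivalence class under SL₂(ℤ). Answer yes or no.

D₁ = 2800, D₂ = 2800
river cycle of f (length 6): (18, 28, -28), (-28, 28, 18), (18, 44, -12), (-12, 52, 2), (2, 52, -12), (-12, 44, 18)
river cycle of g (length 4): (15, 40, -20), (-20, 40, 15), (15, 50, -5), (-5, 50, 15)
cycles differ ⇒ inequivalent

no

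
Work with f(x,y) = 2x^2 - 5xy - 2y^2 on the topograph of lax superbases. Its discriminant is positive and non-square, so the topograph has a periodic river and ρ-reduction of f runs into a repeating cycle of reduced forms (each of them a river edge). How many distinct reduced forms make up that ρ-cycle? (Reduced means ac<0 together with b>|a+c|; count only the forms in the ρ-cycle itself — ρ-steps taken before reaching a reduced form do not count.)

D = 41, ⌊√D⌋ = 6
descent: ρ → (-2,5,2)  [lands on river]
river: ρ → (2,3,-4)
river: ρ → (-4,5,1)
river: ρ → (1,5,-4)
river: ρ → (-4,3,2)
river: ρ → (2,5,-2)
river: ρ → (-2,3,4)
river: ρ → (4,5,-1)
river: ρ → (-1,5,4)
river: ρ → (4,3,-2)
ρ-cycle length = 10 (tail of 1 descent step not counted)

10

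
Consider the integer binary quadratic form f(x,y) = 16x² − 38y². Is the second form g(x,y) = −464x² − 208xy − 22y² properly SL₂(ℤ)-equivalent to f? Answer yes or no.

D₁ = 2432, D₂ = 2432
river cycle of f (length 6): (16, 32, -22), (-22, 12, 26), (26, 40, -8), (-8, 40, 26), (26, 12, -22), (-22, 32, 16)
river cycle of g (length 6): (-22, 32, 16), (16, 32, -22), (-22, 12, 26), (26, 40, -8), (-8, 40, 26), (26, 12, -22)
cycles coincide ⇒ equivalent

yes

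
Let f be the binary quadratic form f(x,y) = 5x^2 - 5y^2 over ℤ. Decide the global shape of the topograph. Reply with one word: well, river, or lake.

D = b²−4ac = 0² − 4·5·(-5) = 100
D = 10² is a perfect square ⇒ form factors over ℤ ⇒ lakes

lake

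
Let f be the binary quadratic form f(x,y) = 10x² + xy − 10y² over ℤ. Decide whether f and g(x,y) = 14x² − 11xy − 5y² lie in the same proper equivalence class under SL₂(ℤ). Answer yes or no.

D₁ = 401, D₂ = 401
river cycle of f (length 6): (-10, 19, 1), (1, 19, -10), (-10, 1, 10), (10, 19, -1), (-1, 19, 10), (10, 1, -10)
river cycle of g (length 6): (-5, 11, 14), (14, 17, -2), (-2, 19, 5), (5, 11, -14), (-14, 17, 2), (2, 19, -5)
cycles differ ⇒ inequivalent

no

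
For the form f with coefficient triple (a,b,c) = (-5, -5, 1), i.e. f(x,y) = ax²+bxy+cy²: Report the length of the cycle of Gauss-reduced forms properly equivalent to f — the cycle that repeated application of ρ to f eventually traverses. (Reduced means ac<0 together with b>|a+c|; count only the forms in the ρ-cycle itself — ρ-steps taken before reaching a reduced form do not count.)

D = 45, ⌊√D⌋ = 6
descent: ρ → (1,5,-5)  [lands on river]
river: ρ → (-5,5,1)
ρ-cycle length = 2 (tail of 1 descent step not counted)

2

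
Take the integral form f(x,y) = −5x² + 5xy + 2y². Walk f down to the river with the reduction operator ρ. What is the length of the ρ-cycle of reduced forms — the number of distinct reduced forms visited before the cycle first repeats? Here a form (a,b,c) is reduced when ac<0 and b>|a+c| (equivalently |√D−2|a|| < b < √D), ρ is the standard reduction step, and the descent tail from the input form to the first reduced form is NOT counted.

D = 65, ⌊√D⌋ = 8
river: ρ → (2,7,-2)
river: ρ → (-2,5,5)
river: ρ → (5,5,-2)
river: ρ → (-2,7,2)
river: ρ → (2,5,-5)
river: ρ → (-5,5,2)
ρ-cycle length = 6 (tail of 0 descent steps not counted)

6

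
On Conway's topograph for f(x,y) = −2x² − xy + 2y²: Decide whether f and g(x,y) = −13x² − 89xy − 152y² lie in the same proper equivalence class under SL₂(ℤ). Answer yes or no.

D₁ = 17, D₂ = 17
river cycle of f (length 6): (2, 1, -2), (-2, 3, 1), (1, 3, -2), (-2, 1, 2), (2, 3, -1), (-1, 3, 2)
river cycle of g (length 6): (-2, 3, 1), (1, 3, -2), (-2, 1, 2), (2, 3, -1), (-1, 3, 2), (2, 1, -2)
cycles coincide ⇒ equivalent

yes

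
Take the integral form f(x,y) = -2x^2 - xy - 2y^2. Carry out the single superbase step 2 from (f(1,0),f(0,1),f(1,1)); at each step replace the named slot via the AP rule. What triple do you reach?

start (-2,-2,-5) = (f(1,0),f(0,1),f(1,1))
replace slot 2: 2·((-2)+(-5)) − (-2) = -12 → (-2,-12,-5)

-2,-12,-5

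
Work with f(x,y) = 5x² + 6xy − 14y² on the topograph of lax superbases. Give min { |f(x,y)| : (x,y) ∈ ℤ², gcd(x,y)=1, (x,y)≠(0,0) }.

descent: ρ → (-14,-6,5)
descent: ρ → (5,16,-3)  [lands on river]
river: ρ → (-3,14,10)
river: ρ → (10,6,-7)
river: ρ → (-7,8,9)
river: ρ → (9,10,-6)
river: ρ → (-6,14,5)
closes: descent 2, river 6
min |a| on river = 3

3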